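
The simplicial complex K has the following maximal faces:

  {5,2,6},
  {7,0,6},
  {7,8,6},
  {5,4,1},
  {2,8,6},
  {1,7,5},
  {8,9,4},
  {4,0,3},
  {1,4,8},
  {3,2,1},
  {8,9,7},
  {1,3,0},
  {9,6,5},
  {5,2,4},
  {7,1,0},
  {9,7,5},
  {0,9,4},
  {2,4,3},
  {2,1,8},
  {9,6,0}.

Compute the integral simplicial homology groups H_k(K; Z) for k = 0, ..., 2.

K has 10 vertices, 30 edges, 20 triangles.
rank ∂_0 = 0, rank ∂_1 = 9 ⇒ b_0 = 10 − 0 − 9 = 1; all invariant factors of ∂_1 are 1 so no torsion. So H_0 ≅ Z.
rank ∂_1 = 9, rank ∂_2 = 20 ⇒ b_1 = 30 − 9 − 20 = 1; ∂_2 has invariant factor(s) [2] giving torsion. So H_1 ≅ Z ⊕ Z/2.
rank ∂_2 = 20, rank ∂_3 = 0 ⇒ b_2 = 20 − 20 − 0 = 0. So H_2 ≅ 0.

H_0 ≅ Z,  H_1 ≅ Z ⊕ Z/2,  H_2 = 0.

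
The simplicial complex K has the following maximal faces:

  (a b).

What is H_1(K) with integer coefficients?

H_1 = 0.

Take the total order a < b on the vertex set. Then K (dimension 1) consists of the simplices:

  0-simplices (2): a, b
  1-simplices (1): ab

giving chain groups C_0 ≅ Z^2, C_1 ≅ Z^1.

∂_1: C_1 → C_0 sends each edge [p,q] (with p < q) to q − p. For instance
  ∂ab = b − a.
The resulting 2×1 matrix has rank 1, and its Smith normal form has invariant factors (1).

Computing H_k = (kernel of ∂_k) / (image of ∂_{k+1}):

  H_1: rank ker ∂_1 − rank ∂_2 = (1 − 1) − 0 = 0, and there is no ∂_2, so H_1 ≅ 0.

(K is a triangulation of the 1-simplex.)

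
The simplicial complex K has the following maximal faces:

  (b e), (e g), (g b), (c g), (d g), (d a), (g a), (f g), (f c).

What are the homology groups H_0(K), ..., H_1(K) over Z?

We work with the vertex ordering a < b < c < d < e < f < g. The simplices of K, each written with vertices in increasing order, are:

  0-simplices (7): a, b, c, d, e, f, g
  1-simplices (9): ad, ag, be, bg, cf, cg, dg, eg, fg

so the chain groups are C_0 ≅ Z^7, C_1 ≅ Z^9.

∂_1: C_1 → C_0 maps an edge to its endpoints' difference, ∂[p,q] = q − p.
The resulting 7×9 matrix has rank 6, and its Smith normal form has invariant factors (1,1,1,1,1,1).

From H_k ≅ ker(∂_k) / im(∂_{k+1}) we obtain:

  H_0: rank C_0 − rank ∂_1 = 7 − 6 = 1, and the invariant factors of ∂_1 are all 1, so H_0 = Z.
  H_1: rank ker ∂_1 − rank ∂_2 = (9 − 6) − 0 = 3, and there is no ∂_2, so H_1 = Z^3.

(K is a triangulation of a wedge of 3 circles.)

H_0 = Z,  H_1 = Z^3.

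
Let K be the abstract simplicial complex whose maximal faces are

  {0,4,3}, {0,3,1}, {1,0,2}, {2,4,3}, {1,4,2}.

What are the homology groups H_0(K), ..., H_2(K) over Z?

H_0 ≅ Z,  H_1 ≅ Z,  H_2 = 0.

We work with the vertex ordering 0 < 1 < 2 < 3 < 4. The simplices of K, each written with vertices in increasing order, are:

  0-simplices (5): [0], [1], [2], [3], [4]
  1-simplices (10): [0,1], [0,2], [0,3], [0,4], [1,2], [1,3], [1,4], [2,3], [2,4], [3,4]
  2-simplices (5): [0,1,2], [0,1,3], [0,3,4], [1,2,4], [2,3,4]

giving chain groups C_0 ≅ Z^5, C_1 ≅ Z^10, C_2 ≅ Z^5.

Boundary ∂_1: C_1 → C_0 sends each edge [p,q] (with p < q) to q − p. For instance
  ∂[1,2] = [2] − [1].
The 5×10 boundary matrix has rank 4 and Smith normal form diag(1,1,1,1).

∂_2: C_2 → C_1 sends each 2-simplex [p,q,r] to [q,r] − [p,r] + [p,q]. For instance
  ∂[2,3,4] = [3,4] − [2,4] + [2,3],
  ∂[0,1,2] = [1,2] − [0,2] + [0,1].
The resulting 10×5 matrix has rank 5, and its Smith normal form has invariant factors (1,1,1,1,1).

From H_k ≅ ker(∂_k) / im(∂_{k+1}) we obtain:

  H_0: rank C_0 − rank ∂_1 = 5 − 4 = 1, and the invariant factors of ∂_1 are all 1, so H_0 ≅ Z.
  H_1: rank ker ∂_1 − rank ∂_2 = (10 − 4) − 5 = 1, and the invariant factors of ∂_2 are all 1, so H_1 ≅ Z.
  H_2: rank ker ∂_2 − rank ∂_3 = (5 − 5) − 0 = 0, and there is no ∂_3, so H_2 ≅ 0.

(K is a triangulation of the Möbius band.)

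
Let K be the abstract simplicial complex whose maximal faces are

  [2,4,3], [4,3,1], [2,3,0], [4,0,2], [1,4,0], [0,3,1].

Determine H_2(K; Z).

H_2 ≅ Z.

We work with the vertex ordering 0 < 1 < 2 < 3 < 4. The simplices of K, each written with vertices in increasing order, are:

  0-simplices (5): [0], [1], [2], [3], [4]
  1-simplices (9): [0,1], [0,2], [0,3], [0,4], [1,3], [1,4], [2,3], [2,4], [3,4]
  2-simplices (6): [0,1,3], [0,1,4], [0,2,3], [0,2,4], [1,3,4], [2,3,4]

Hence C_0 ≅ Z^5, C_1 ≅ Z^9, C_2 ≅ Z^6.

The boundary map ∂_1: C_1 → C_0 sends each edge [p,q] (with p < q) to q − p. For instance
  ∂[0,2] = [2] − [0].
As a 5×9 matrix over Z this has rank 4, with invariant factors (1,1,1,1).

∂_2: C_2 → C_1 maps a triangle to the signed sum of its edges. For instance
  ∂[2,3,4] = [3,4] − [2,4] + [2,3],
  ∂[0,1,4] = [1,4] − [0,4] + [0,1].
As a 9×6 matrix over Z this has rank 5, with invariant factors (1,1,1,1,1).

Now H_k = ker ∂_k / im ∂_{k+1}, so:

  H_2: rank ker ∂_2 − rank ∂_3 = (6 − 5) − 0 = 1, and there is no ∂_3, so H_2 ≅ Z.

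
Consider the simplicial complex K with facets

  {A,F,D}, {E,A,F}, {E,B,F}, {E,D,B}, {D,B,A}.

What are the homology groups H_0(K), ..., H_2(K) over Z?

H_0 ≅ Z,  H_1 ≅ Z,  H_2 = 0.

Order the vertices as A < B < D < E < F. Listing each simplex with vertices in this order, K has dimension 2 with simplices:

  0-simplices (5): A, B, D, E, F
  1-simplices (10): AB, AD, AE, AF, BD, BE, BF, DE, DF, EF
  2-simplices (5): ABD, ADF, AEF, BDE, BEF

Hence C_0 ≅ Z^5, C_1 ≅ Z^10, C_2 ≅ Z^5.

∂_1: C_1 → C_0 sends each edge [p,q] (with p < q) to q − p. For instance
  ∂EF = F − E.
The 5×10 boundary matrix has rank 4 and Smith normal form diag(1,1,1,1).

Boundary ∂_2: C_2 → C_1 acts by ∂[p,q,r] = [q,r] − [p,r] + [p,q]. For instance
  ∂ADF = DF − AF + AD,
  ∂BEF = EF − BF + BE.
This gives a 10×5 integer matrix of rank 5; reducing to Smith normal form yields diagonal entries (1,1,1,1,1).

Computing H_k = (kernel of ∂_k) / (image of ∂_{k+1}):

  H_0: rank C_0 − rank ∂_1 = 5 − 4 = 1, and the invariant factors of ∂_1 are all 1, so H_0 ≅ Z.
  H_1: rank ker ∂_1 − rank ∂_2 = (10 − 4) − 5 = 1, and the invariant factors of ∂_2 are all 1, so H_1 ≅ Z.
  H_2: rank ker ∂_2 − rank ∂_3 = (5 − 5) − 0 = 0, and there is no ∂_3, so H_2 ≅ 0.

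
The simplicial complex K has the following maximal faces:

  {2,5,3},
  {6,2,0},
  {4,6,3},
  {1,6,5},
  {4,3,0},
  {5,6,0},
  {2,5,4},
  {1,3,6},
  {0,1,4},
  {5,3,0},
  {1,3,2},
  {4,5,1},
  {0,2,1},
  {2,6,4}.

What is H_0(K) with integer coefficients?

H_0 = Z.

Order the vertices as 0 < 1 < 2 < 3 < 4 < 5 < 6. Listing each simplex with vertices in this order, K has dimension 2 with simplices:

  0-simplices (7): [0], [1], [2], [3], [4], [5], [6]
  1-simplices (21): [0,1], [0,2], [0,3], [0,4], [0,5], [0,6], [1,2], [1,3], [1,4], [1,5], [1,6], [2,3], [2,4], [2,5], [2,6], [3,4], [3,5], [3,6], [4,5], [4,6], [5,6]
  2-simplices (14): [0,1,2], [0,1,4], [0,2,6], [0,3,4], [0,3,5], [0,5,6], [1,2,3], [1,3,6], [1,4,5], [1,5,6], [2,3,5], [2,4,5], [2,4,6], [3,4,6]

giving chain groups C_0 ≅ Z^7, C_1 ≅ Z^21, C_2 ≅ Z^14.

Boundary ∂_1: C_1 → C_0 maps an edge to its endpoints' difference, ∂[p,q] = q − p.
The 7×21 boundary matrix has rank 6 and Smith normal form diag(1,1,1,1,1,1).

∂_2: C_2 → C_1 sends each 2-simplex [p,q,r] to [q,r] − [p,r] + [p,q]. For instance
  ∂[2,4,6] = [4,6] − [2,6] + [2,4],
  ∂[2,4,5] = [4,5] − [2,5] + [2,4].
As a 21×14 matrix over Z this has rank 13, with invariant factors (1,1,1,1,1,1,1,1,1,1,1,1,1).

Now H_k = ker ∂_k / im ∂_{k+1}, so:

  H_0: rank C_0 − rank ∂_1 = 7 − 6 = 1, and the invariant factors of ∂_1 are all 1, so H_0 ≅ Z.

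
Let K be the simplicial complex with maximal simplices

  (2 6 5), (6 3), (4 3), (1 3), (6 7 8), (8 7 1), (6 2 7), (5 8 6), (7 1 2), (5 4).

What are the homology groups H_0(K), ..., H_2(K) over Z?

K has 8 vertices, 15 edges, 6 triangles.
rank ∂_0 = 0, rank ∂_1 = 7 ⇒ b_0 = 8 − 0 − 7 = 1; all invariant factors of ∂_1 are 1 so no torsion. So H_0 = Z.
rank ∂_1 = 7, rank ∂_2 = 6 ⇒ b_1 = 15 − 7 − 6 = 2; all invariant factors of ∂_2 are 1 so no torsion. So H_1 = Z^2.
rank ∂_2 = 6, rank ∂_3 = 0 ⇒ b_2 = 6 − 6 − 0 = 0. So H_2 = 0.

H_0 = Z,  H_1 = Z^2,  H_2 = 0.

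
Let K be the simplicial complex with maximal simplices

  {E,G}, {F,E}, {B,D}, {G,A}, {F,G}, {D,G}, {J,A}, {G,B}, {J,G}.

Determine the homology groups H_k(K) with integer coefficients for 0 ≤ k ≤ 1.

H_0 ≅ Z,  H_1 ≅ Z^3.

Take the total order A < B < D < E < F < G < J on the vertex set. Then K (dimension 1) consists of the simplices:

  0-simplices (7): A, B, D, E, F, G, J
  1-simplices (9): AG, AJ, BD, BG, DG, EF, EG, FG, GJ

so the chain groups are C_0 ≅ Z^7, C_1 ≅ Z^9.

∂_1: C_1 → C_0 is given by ∂[p,q] = [q] − [p]. For instance
  ∂AJ = J − A.
The resulting 7×9 matrix has rank 6, and its Smith normal form has invariant factors (1,1,1,1,1,1).

From H_k ≅ ker(∂_k) / im(∂_{k+1}) we obtain:

  H_0: rank C_0 − rank ∂_1 = 7 − 6 = 1, and the invariant factors of ∂_1 are all 1, so H_0 = Z.
  H_1: rank ker ∂_1 − rank ∂_2 = (9 − 6) − 0 = 3, and there is no ∂_2, so H_1 = Z^3.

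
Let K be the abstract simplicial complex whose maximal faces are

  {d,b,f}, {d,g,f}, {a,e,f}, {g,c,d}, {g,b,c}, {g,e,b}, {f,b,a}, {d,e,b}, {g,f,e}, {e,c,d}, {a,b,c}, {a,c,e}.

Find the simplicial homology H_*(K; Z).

K has 7 vertices, 18 edges, 12 triangles.
rank ∂_0 = 0, rank ∂_1 = 6 ⇒ b_0 = 7 − 0 − 6 = 1; all invariant factors of ∂_1 are 1 so no torsion. So H_0 ≅ Z.
rank ∂_1 = 6, rank ∂_2 = 12 ⇒ b_1 = 18 − 6 − 12 = 0; ∂_2 has invariant factor(s) [2] giving torsion. So H_1 ≅ Z_2.
rank ∂_2 = 12, rank ∂_3 = 0 ⇒ b_2 = 12 − 12 − 0 = 0. So H_2 ≅ 0.

H_0 = Z,  H_1 = Z_2,  H_2 = 0.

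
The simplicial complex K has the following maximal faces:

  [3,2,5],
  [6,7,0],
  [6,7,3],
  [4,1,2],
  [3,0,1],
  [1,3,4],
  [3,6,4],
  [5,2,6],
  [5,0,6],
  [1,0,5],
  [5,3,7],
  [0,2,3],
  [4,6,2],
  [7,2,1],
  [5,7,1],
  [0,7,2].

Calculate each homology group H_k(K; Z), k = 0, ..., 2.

K has 8 vertices, 24 edges, 16 triangles.
rank ∂_0 = 0, rank ∂_1 = 7 ⇒ b_0 = 8 − 0 − 7 = 1; all invariant factors of ∂_1 are 1 so no torsion. So H_0 ≅ Z.
rank ∂_1 = 7, rank ∂_2 = 15 ⇒ b_1 = 24 − 7 − 15 = 2; all invariant factors of ∂_2 are 1 so no torsion. So H_1 ≅ Z^2.
rank ∂_2 = 15, rank ∂_3 = 0 ⇒ b_2 = 16 − 15 − 0 = 1. So H_2 ≅ Z.

H_0 ≅ Z,  H_1 ≅ Z^2,  H_2 ≅ Z.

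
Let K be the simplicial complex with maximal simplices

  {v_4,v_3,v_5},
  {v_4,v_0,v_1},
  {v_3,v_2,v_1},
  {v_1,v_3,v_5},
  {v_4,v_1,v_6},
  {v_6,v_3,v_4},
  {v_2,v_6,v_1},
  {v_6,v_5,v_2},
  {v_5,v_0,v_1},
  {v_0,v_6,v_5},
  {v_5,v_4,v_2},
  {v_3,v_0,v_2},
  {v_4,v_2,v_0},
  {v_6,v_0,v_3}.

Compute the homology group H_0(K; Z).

H_0 = Z.

Fix the vertex order v_0 < v_1 < v_2 < v_3 < v_4 < v_5 < v_6 and write every simplex with vertices in increasing order. Then dim K = 2 and the simplices of K are:

  0-simplices (7): [v_0], [v_1], [v_2], [v_3], [v_4], [v_5], [v_6]
  1-simplices (21): (21 of them)
  2-simplices (14): (14 of them)

so the chain groups are C_0 ≅ Z^7, C_1 ≅ Z^21, C_2 ≅ Z^14.

The boundary map ∂_1: C_1 → C_0 sends each edge [p,q] (with p < q) to q − p. For instance
  ∂[v_0,v_3] = [v_3] − [v_0].
The resulting 7×21 matrix has rank 6, and its Smith normal form has invariant factors (1,1,1,1,1,1).

The boundary map ∂_2: C_2 → C_1 maps a triangle to the signed sum of its edges. For instance
  ∂[v_0,v_3,v_6] = [v_3,v_6] − [v_0,v_6] + [v_0,v_3],
  ∂[v_2,v_5,v_6] = [v_5,v_6] − [v_2,v_6] + [v_2,v_5].
The resulting 21×14 matrix has rank 13, and its Smith normal form has invariant factors (1,1,1,1,1,1,1,1,1,1,1,1,1).

Reading off H_k = ker ∂_k / im ∂_{k+1}:

  H_0: rank C_0 − rank ∂_1 = 7 − 6 = 1, and the invariant factors of ∂_1 are all 1, so H_0 ≅ Z.

(K is a triangulation of the torus T^2.)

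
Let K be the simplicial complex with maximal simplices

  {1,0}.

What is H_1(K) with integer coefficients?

K has 2 vertices, 1 edge.
rank ∂_1 = 1, rank ∂_2 = 0 ⇒ b_1 = 1 − 1 − 0 = 0. So H_1 = 0.

H_1 ≅ 0.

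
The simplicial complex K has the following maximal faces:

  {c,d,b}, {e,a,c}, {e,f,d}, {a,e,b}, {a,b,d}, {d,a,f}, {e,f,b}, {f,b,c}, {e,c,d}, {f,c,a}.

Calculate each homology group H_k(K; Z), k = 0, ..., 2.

Order the vertices as a < b < c < d < e < f. Listing each simplex with vertices in this order, K has dimension 2 with simplices:

  0-simplices (6): a, b, c, d, e, f
  1-simplices (15): ab, ac, ad, ae, af, bc, bd, be, bf, cd, ce, cf, de, df, ef
  2-simplices (10): abd, abe, ace, acf, adf, bcd, bcf, bef, cde, def

so the chain groups are C_0 ≅ Z^6, C_1 ≅ Z^15, C_2 ≅ Z^10.

Boundary ∂_1: C_1 → C_0 is given by ∂[p,q] = [q] − [p]. For instance
  ∂ac = c − a.
This gives a 6×15 integer matrix of rank 5; reducing to Smith normal form yields diagonal entries (1,1,1,1,1).

The boundary map ∂_2: C_2 → C_1 acts by ∂[p,q,r] = [q,r] − [p,r] + [p,q]. For instance
  ∂bcf = cf − bf + bc,
  ∂bcd = cd − bd + bc.
The 15×10 boundary matrix has rank 10 and Smith normal form diag(1,1,1,1,1,1,1,1,1,2).

Computing H_k = (kernel of ∂_k) / (image of ∂_{k+1}):

  H_0: rank C_0 − rank ∂_1 = 6 − 5 = 1, and the invariant factors of ∂_1 are all 1, so H_0 ≅ Z.
  H_1: rank ker ∂_1 − rank ∂_2 = (15 − 5) − 10 = 0, and ∂_2 has invariant factor 2 > 1, so H_1 ≅ Z/2.
  H_2: rank ker ∂_2 − rank ∂_3 = (10 − 10) − 0 = 0, and there is no ∂_3, so H_2 ≅ 0.

(K is a triangulation of the real projective plane RP^2.)

H_0 ≅ Z,  H_1 ≅ Z/2,  H_2 = 0.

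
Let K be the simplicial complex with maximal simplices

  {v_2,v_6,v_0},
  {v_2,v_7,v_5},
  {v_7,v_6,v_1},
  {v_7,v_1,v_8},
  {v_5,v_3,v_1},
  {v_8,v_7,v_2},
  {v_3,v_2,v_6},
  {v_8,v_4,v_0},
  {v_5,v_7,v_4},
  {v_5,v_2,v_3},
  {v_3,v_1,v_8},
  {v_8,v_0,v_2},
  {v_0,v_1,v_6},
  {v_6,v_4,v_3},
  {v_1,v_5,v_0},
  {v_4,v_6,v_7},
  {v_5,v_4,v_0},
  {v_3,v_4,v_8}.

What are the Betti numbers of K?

Order the vertices as v_0 < v_1 < v_2 < v_3 < v_4 < v_5 < v_6 < v_7 < v_8. Listing each simplex with vertices in this order, K has dimension 2 with simplices:

  0-simplices (9): [v_0], [v_1], [v_2], [v_3], [v_4], [v_5], [v_6], [v_7], [v_8]
  1-simplices (27): (27 of them)
  2-simplices (18): (18 of them)

Hence C_0 ≅ Z^9, C_1 ≅ Z^27, C_2 ≅ Z^18.

The boundary map ∂_1: C_1 → C_0 maps an edge to its endpoints' difference, ∂[p,q] = q − p. For instance
  ∂[v_1,v_7] = [v_7] − [v_1].
The resulting 9×27 matrix has rank 8, and its Smith normal form has invariant factors (1,1,1,1,1,1,1,1).

The boundary map ∂_2: C_2 → C_1 acts by ∂[p,q,r] = [q,r] − [p,r] + [p,q]. For instance
  ∂[v_1,v_3,v_8] = [v_3,v_8] − [v_1,v_8] + [v_1,v_3],
  ∂[v_2,v_7,v_8] = [v_7,v_8] − [v_2,v_8] + [v_2,v_7].
As a 27×18 matrix over Z this has rank 17, with invariant factors (1,1,1,1,1,1,1,1,1,1,1,1,1,1,1,1,1).

Computing H_k = (kernel of ∂_k) / (image of ∂_{k+1}):

  H_0: rank C_0 − rank ∂_1 = 9 − 8 = 1, and the invariant factors of ∂_1 are all 1, so H_0 = Z.
  H_1: rank ker ∂_1 − rank ∂_2 = (27 − 8) − 17 = 2, and the invariant factors of ∂_2 are all 1, so H_1 = Z^2.
  H_2: rank ker ∂_2 − rank ∂_3 = (18 − 17) − 0 = 1, and there is no ∂_3, so H_2 = Z.

Hence the Betti numbers are b_0 = 1, b_1 = 2, b_2 = 1.

b_0 = 1, b_1 = 2, b_2 = 1.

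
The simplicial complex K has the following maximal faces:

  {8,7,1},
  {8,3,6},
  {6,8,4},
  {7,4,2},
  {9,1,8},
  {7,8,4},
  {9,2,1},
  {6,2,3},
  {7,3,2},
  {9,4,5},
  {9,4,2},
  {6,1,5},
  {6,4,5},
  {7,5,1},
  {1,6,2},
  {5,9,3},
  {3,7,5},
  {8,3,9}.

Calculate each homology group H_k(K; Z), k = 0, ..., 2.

Order the vertices as 1 < 2 < 3 < 4 < 5 < 6 < 7 < 8 < 9. Listing each simplex with vertices in this order, K has dimension 2 with simplices:

  0-simplices (9): [1], [2], [3], [4], [5], [6], [7], [8], [9]
  1-simplices (27): (27 of them)
  2-simplices (18): [1,2,6], [1,2,9], [1,5,6], [1,5,7], [1,7,8], [1,8,9], [2,3,6], [2,3,7], [2,4,7], [2,4,9], [3,5,7], [3,5,9], [3,6,8], [3,8,9], [4,5,6], [4,5,9], [4,6,8], [4,7,8]

so the chain groups are C_0 ≅ Z^9, C_1 ≅ Z^27, C_2 ≅ Z^18.

Boundary ∂_1: C_1 → C_0 is given by ∂[p,q] = [q] − [p].
As a 9×27 matrix over Z this has rank 8, with invariant factors (1,1,1,1,1,1,1,1).

∂_2: C_2 → C_1 sends each 2-simplex [p,q,r] to [q,r] − [p,r] + [p,q]. For instance
  ∂[3,5,7] = [5,7] − [3,7] + [3,5],
  ∂[4,6,8] = [6,8] − [4,8] + [4,6].
This gives a 27×18 integer matrix of rank 17; reducing to Smith normal form yields diagonal entries (1,1,1,1,1,1,1,1,1,1,1,1,1,1,1,1,1).

Computing H_k = (kernel of ∂_k) / (image of ∂_{k+1}):

  H_0: rank C_0 − rank ∂_1 = 9 − 8 = 1, and the invariant factors of ∂_1 are all 1, so H_0 = Z.
  H_1: rank ker ∂_1 − rank ∂_2 = (27 − 8) − 17 = 2, and the invariant factors of ∂_2 are all 1, so H_1 = Z^2.
  H_2: rank ker ∂_2 − rank ∂_3 = (18 − 17) − 0 = 1, and there is no ∂_3, so H_2 = Z.

As a check, the Euler characteristic is 9 − 27 + 18 = 0, which agrees with 1 − 2 + 1 = 0.
(K is a triangulation of the torus T^2.)

H_0 = Z,  H_1 = Z^2,  H_2 = Z.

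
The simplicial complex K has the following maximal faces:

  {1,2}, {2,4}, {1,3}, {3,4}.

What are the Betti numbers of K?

We work with the vertex ordering 1 < 2 < 3 < 4. The simplices of K, each written with vertices in increasing order, are:

  0-simplices (4): [1], [2], [3], [4]
  1-simplices (4): [1,2], [1,3], [2,4], [3,4]

Hence C_0 ≅ Z^4, C_1 ≅ Z^4.

∂_1: C_1 → C_0 maps an edge to its endpoints' difference, ∂[p,q] = q − p. For instance
  ∂[2,4] = [4] − [2].
As a 4×4 matrix over Z this has rank 3, with invariant factors (1,1,1).

From H_k ≅ ker(∂_k) / im(∂_{k+1}) we obtain:

  H_0: rank C_0 − rank ∂_1 = 4 − 3 = 1, and the invariant factors of ∂_1 are all 1, so H_0 = Z.
  H_1: rank ker ∂_1 − rank ∂_2 = (4 − 3) − 0 = 1, and there is no ∂_2, so H_1 = Z.

As a check, the Euler characteristic is 4 − 4 = 0, which agrees with 1 − 1 = 0.

Hence the Betti numbers are b_0 = 1, b_1 = 1.

b_0 = 1, b_1 = 1.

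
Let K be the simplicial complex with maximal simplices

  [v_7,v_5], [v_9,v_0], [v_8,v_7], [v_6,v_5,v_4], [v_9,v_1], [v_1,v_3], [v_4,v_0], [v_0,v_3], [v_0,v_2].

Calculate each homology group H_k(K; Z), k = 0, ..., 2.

H_0 ≅ Z,  H_1 ≅ Z,  H_2 = 0.

Take the total order v_0 < v_1 < v_2 < v_3 < v_4 < v_5 < v_6 < v_7 < v_8 < v_9 on the vertex set. Then K (dimension 2) consists of the simplices:

  0-simplices (10): [v_0], [v_1], [v_2], [v_3], [v_4], [v_5], [v_6], [v_7], [v_8], [v_9]
  1-simplices (11): [v_0,v_2], [v_0,v_3], [v_0,v_4], [v_0,v_9], [v_1,v_3], [v_1,v_9], [v_4,v_5], [v_4,v_6], [v_5,v_6], [v_5,v_7], [v_7,v_8]
  2-simplices (1): [v_4,v_5,v_6]

giving chain groups C_0 ≅ Z^10, C_1 ≅ Z^11, C_2 ≅ Z^1.

Boundary ∂_1: C_1 → C_0 maps an edge to its endpoints' difference, ∂[p,q] = q − p. For instance
  ∂[v_1,v_9] = [v_9] − [v_1].
The 10×11 boundary matrix has rank 9 and Smith normal form diag(1,1,1,1,1,1,1,1,1).

∂_2: C_2 → C_1 acts by ∂[p,q,r] = [q,r] − [p,r] + [p,q]. For instance
  ∂[v_4,v_5,v_6] = [v_5,v_6] − [v_4,v_6] + [v_4,v_5].
As a 11×1 matrix over Z this has rank 1, with invariant factors (1).

Now H_k = ker ∂_k / im ∂_{k+1}, so:

  H_0: rank C_0 − rank ∂_1 = 10 − 9 = 1, and the invariant factors of ∂_1 are all 1, so H_0 ≅ Z.
  H_1: rank ker ∂_1 − rank ∂_2 = (11 − 9) − 1 = 1, and the invariant factors of ∂_2 are all 1, so H_1 ≅ Z.
  H_2: rank ker ∂_2 − rank ∂_3 = (1 − 1) − 0 = 0, and there is no ∂_3, so H_2 ≅ 0.

As a check, the Euler characteristic is 10 − 11 + 1 = 0, which agrees with 1 − 1 + 0 = 0.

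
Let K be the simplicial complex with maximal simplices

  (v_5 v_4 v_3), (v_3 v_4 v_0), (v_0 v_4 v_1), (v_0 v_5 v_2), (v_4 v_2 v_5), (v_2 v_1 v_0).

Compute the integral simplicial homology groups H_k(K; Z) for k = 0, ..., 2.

Order the vertices as v_0 < v_1 < v_2 < v_3 < v_4 < v_5. Listing each simplex with vertices in this order, K has dimension 2 with simplices:

  0-simplices (6): [v_0], [v_1], [v_2], [v_3], [v_4], [v_5]
  1-simplices (12): [v_0,v_1], [v_0,v_2], [v_0,v_3], [v_0,v_4], [v_0,v_5], [v_1,v_2], [v_1,v_4], [v_2,v_4], [v_2,v_5], [v_3,v_4], [v_3,v_5], [v_4,v_5]
  2-simplices (6): [v_0,v_1,v_2], [v_0,v_1,v_4], [v_0,v_2,v_5], [v_0,v_3,v_4], [v_2,v_4,v_5], [v_3,v_4,v_5]

so the chain groups are C_0 ≅ Z^6, C_1 ≅ Z^12, C_2 ≅ Z^6.

The boundary map ∂_1: C_1 → C_0 sends each edge [p,q] (with p < q) to q − p. For instance
  ∂[v_0,v_5] = [v_5] − [v_0].
The 6×12 boundary matrix has rank 5 and Smith normal form diag(1,1,1,1,1).

∂_2: C_2 → C_1 acts by ∂[p,q,r] = [q,r] − [p,r] + [p,q]. For instance
  ∂[v_0,v_1,v_2] = [v_1,v_2] − [v_0,v_2] + [v_0,v_1],
  ∂[v_3,v_4,v_5] = [v_4,v_5] − [v_3,v_5] + [v_3,v_4].
The 12×6 boundary matrix has rank 6 and Smith normal form diag(1,1,1,1,1,1).

Now H_k = ker ∂_k / im ∂_{k+1}, so:

  H_0: rank C_0 − rank ∂_1 = 6 − 5 = 1, and the invariant factors of ∂_1 are all 1, so H_0 = Z.
  H_1: rank ker ∂_1 − rank ∂_2 = (12 − 5) − 6 = 1, and the invariant factors of ∂_2 are all 1, so H_1 = Z.
  H_2: rank ker ∂_2 − rank ∂_3 = (6 − 6) − 0 = 0, and there is no ∂_3, so H_2 = 0.

As a check, the Euler characteristic is 6 − 12 + 6 = 0, which agrees with 1 − 1 + 0 = 0.

H_0 = Z,  H_1 = Z,  H_2 = 0.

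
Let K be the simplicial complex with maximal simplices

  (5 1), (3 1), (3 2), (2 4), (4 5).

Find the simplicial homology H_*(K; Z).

H_0 ≅ Z,  H_1 ≅ Z.

Order the vertices as 1 < 2 < 3 < 4 < 5. Listing each simplex with vertices in this order, K has dimension 1 with simplices:

  0-simplices (5): [1], [2], [3], [4], [5]
  1-simplices (5): [1,3], [1,5], [2,3], [2,4], [4,5]

so the chain groups are C_0 ≅ Z^5, C_1 ≅ Z^5.

The boundary map ∂_1: C_1 → C_0 maps an edge to its endpoints' difference, ∂[p,q] = q − p. For instance
  ∂[2,3] = [3] − [2].
As a 5×5 matrix over Z this has rank 4, with invariant factors (1,1,1,1).

Reading off H_k = ker ∂_k / im ∂_{k+1}:

  H_0: rank C_0 − rank ∂_1 = 5 − 4 = 1, and the invariant factors of ∂_1 are all 1, so H_0 ≅ Z.
  H_1: rank ker ∂_1 − rank ∂_2 = (5 − 4) − 0 = 1, and there is no ∂_2, so H_1 ≅ Z.

(K is a triangulation of the circle S^1.)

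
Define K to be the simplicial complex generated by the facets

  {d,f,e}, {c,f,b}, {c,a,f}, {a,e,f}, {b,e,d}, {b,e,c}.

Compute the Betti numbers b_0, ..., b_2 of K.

b_0 = 1, b_1 = 1, b_2 = 0.

Order the vertices as a < b < c < d < e < f. Listing each simplex with vertices in this order, K has dimension 2 with simplices:

  0-simplices (6): a, b, c, d, e, f
  1-simplices (12): ac, ae, af, bc, bd, be, bf, ce, cf, de, df, ef
  2-simplices (6): acf, aef, bce, bcf, bde, def

so the chain groups are C_0 ≅ Z^6, C_1 ≅ Z^12, C_2 ≅ Z^6.

The boundary map ∂_1: C_1 → C_0 is given by ∂[p,q] = [q] − [p]. For instance
  ∂df = f − d.
As a 6×12 matrix over Z this has rank 5, with invariant factors (1,1,1,1,1).

Boundary ∂_2: C_2 → C_1 acts by ∂[p,q,r] = [q,r] − [p,r] + [p,q]. For instance
  ∂aef = ef − af + ae,
  ∂bde = de − be + bd.
As a 12×6 matrix over Z this has rank 6, with invariant factors (1,1,1,1,1,1).

Now H_k = ker ∂_k / im ∂_{k+1}, so:

  H_0: rank C_0 − rank ∂_1 = 6 − 5 = 1, and the invariant factors of ∂_1 are all 1, so H_0 ≅ Z.
  H_1: rank ker ∂_1 − rank ∂_2 = (12 − 5) − 6 = 1, and the invariant factors of ∂_2 are all 1, so H_1 ≅ Z.
  H_2: rank ker ∂_2 − rank ∂_3 = (6 − 6) − 0 = 0, and there is no ∂_3, so H_2 ≅ 0.

(K is a triangulation of the cylinder S^1 x I.)

Hence the Betti numbers are b_0 = 1, b_1 = 1, b_2 = 0.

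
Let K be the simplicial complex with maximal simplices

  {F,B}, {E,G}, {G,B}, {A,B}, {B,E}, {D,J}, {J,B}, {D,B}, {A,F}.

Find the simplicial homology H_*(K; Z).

Take the total order A < B < D < E < F < G < J on the vertex set. Then K (dimension 1) consists of the simplices:

  0-simplices (7): A, B, D, E, F, G, J
  1-simplices (9): AB, AF, BD, BE, BF, BG, BJ, DJ, EG

so the chain groups are C_0 ≅ Z^7, C_1 ≅ Z^9.

Boundary ∂_1: C_1 → C_0 is given by ∂[p,q] = [q] − [p].
As a 7×9 matrix over Z this has rank 6, with invariant factors (1,1,1,1,1,1).

From H_k ≅ ker(∂_k) / im(∂_{k+1}) we obtain:

  H_0: rank C_0 − rank ∂_1 = 7 − 6 = 1, and the invariant factors of ∂_1 are all 1, so H_0 ≅ Z.
  H_1: rank ker ∂_1 − rank ∂_2 = (9 − 6) − 0 = 3, and there is no ∂_2, so H_1 ≅ Z^3.

H_0 ≅ Z,  H_1 ≅ Z^3.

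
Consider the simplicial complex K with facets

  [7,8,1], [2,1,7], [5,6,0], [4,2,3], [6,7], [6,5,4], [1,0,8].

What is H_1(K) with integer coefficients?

We work with the vertex ordering 0 < 1 < 2 < 3 < 4 < 5 < 6 < 7 < 8. The simplices of K, each written with vertices in increasing order, are:

  0-simplices (9): [0], [1], [2], [3], [4], [5], [6], [7], [8]
  1-simplices (16): [0,1], [0,5], [0,6], [0,8], [1,2], [1,7], [1,8], [2,3], [2,4], [2,7], [3,4], [4,5], [4,6], [5,6], [6,7], [7,8]
  2-simplices (6): [0,1,8], [0,5,6], [1,2,7], [1,7,8], [2,3,4], [4,5,6]

so the chain groups are C_0 ≅ Z^9, C_1 ≅ Z^16, C_2 ≅ Z^6.

∂_1: C_1 → C_0 maps an edge to its endpoints' difference, ∂[p,q] = q − p. For instance
  ∂[6,7] = [7] − [6].
The 9×16 boundary matrix has rank 8 and Smith normal form diag(1,1,1,1,1,1,1,1).

∂_2: C_2 → C_1 sends each 2-simplex [p,q,r] to [q,r] − [p,r] + [p,q]. For instance
  ∂[1,2,7] = [2,7] − [1,7] + [1,2],
  ∂[2,3,4] = [3,4] − [2,4] + [2,3].
As a 16×6 matrix over Z this has rank 6, with invariant factors (1,1,1,1,1,1).

Reading off H_k = ker ∂_k / im ∂_{k+1}:

  H_1: rank ker ∂_1 − rank ∂_2 = (16 − 8) − 6 = 2, and the invariant factors of ∂_2 are all 1, so H_1 = Z^2.

H_1 = Z^2.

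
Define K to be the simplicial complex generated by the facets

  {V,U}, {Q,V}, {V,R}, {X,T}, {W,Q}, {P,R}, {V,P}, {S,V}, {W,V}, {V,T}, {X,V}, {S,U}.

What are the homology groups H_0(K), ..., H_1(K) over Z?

Fix the vertex order P < Q < R < S < T < U < V < W < X and write every simplex with vertices in increasing order. Then dim K = 1 and the simplices of K are:

  0-simplices (9): P, Q, R, S, T, U, V, W, X
  1-simplices (12): PR, PV, QV, QW, RV, SU, SV, TV, TX, UV, VW, VX

Hence C_0 ≅ Z^9, C_1 ≅ Z^12.

∂_1: C_1 → C_0 maps an edge to its endpoints' difference, ∂[p,q] = q − p.
The resulting 9×12 matrix has rank 8, and its Smith normal form has invariant factors (1,1,1,1,1,1,1,1).

Reading off H_k = ker ∂_k / im ∂_{k+1}:

  H_0: rank C_0 − rank ∂_1 = 9 − 8 = 1, and the invariant factors of ∂_1 are all 1, so H_0 = Z.
  H_1: rank ker ∂_1 − rank ∂_2 = (12 − 8) − 0 = 4, and there is no ∂_2, so H_1 = Z^4.

(K is a triangulation of a wedge of 4 circles.)

H_0 ≅ Z,  H_1 ≅ Z^4.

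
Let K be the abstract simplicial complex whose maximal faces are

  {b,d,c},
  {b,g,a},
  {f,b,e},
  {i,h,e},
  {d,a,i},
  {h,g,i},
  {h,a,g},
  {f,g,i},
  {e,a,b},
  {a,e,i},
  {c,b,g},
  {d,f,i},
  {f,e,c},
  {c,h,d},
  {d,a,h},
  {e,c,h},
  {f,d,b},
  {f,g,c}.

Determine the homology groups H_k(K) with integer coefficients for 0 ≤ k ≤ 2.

Fix the vertex order a < b < c < d < e < f < g < h < i and write every simplex with vertices in increasing order. Then dim K = 2 and the simplices of K are:

  0-simplices (9): a, b, c, d, e, f, g, h, i
  1-simplices (27): ab, ad, ae, ag, ah, ai, bc, bd, be, bf, bg, cd, ce, cf, cg, ch, df, dh, di, ef, eh, ei, fg, fi, gh, gi, hi
  2-simplices (18): abe, abg, adh, adi, aei, agh, bcd, bcg, bdf, bef, cdh, cef, ceh, cfg, dfi, ehi, fgi, ghi

so the chain groups are C_0 ≅ Z^9, C_1 ≅ Z^27, C_2 ≅ Z^18.

∂_1: C_1 → C_0 is given by ∂[p,q] = [q] − [p].
This gives a 9×27 integer matrix of rank 8; reducing to Smith normal form yields diagonal entries (1,1,1,1,1,1,1,1).

The boundary map ∂_2: C_2 → C_1 maps a triangle to the signed sum of its edges. For instance
  ∂ceh = eh − ch + ce,
  ∂adi = di − ai + ad.
As a 27×18 matrix over Z this has rank 18, with invariant factors (1,1,1,1,1,1,1,1,1,1,1,1,1,1,1,1,1,2).

Now H_k = ker ∂_k / im ∂_{k+1}, so:

  H_0: rank C_0 − rank ∂_1 = 9 − 8 = 1, and the invariant factors of ∂_1 are all 1, so H_0 = Z.
  H_1: rank ker ∂_1 − rank ∂_2 = (27 − 8) − 18 = 1, and ∂_2 has invariant factor 2 > 1, so H_1 = Z ⊕ Z/2Z.
  H_2: rank ker ∂_2 − rank ∂_3 = (18 − 18) − 0 = 0, and there is no ∂_3, so H_2 = 0.

As a check, the Euler characteristic is 9 − 27 + 18 = 0, which agrees with 1 − 1 + 0 = 0.
(K is a triangulation of the Klein bottle.)

H_0 ≅ Z,  H_1 ≅ Z ⊕ Z/2Z,  H_2 = 0.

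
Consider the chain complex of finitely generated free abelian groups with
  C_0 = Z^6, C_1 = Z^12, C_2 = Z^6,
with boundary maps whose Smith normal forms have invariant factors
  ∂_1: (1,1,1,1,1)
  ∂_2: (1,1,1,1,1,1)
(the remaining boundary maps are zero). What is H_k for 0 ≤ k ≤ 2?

H_0: b_0 = 6 − 0 − 5 = 1; torsion from ∂_1 factors > 1: none. So H_0 = Z.
H_1: b_1 = 12 − 5 − 6 = 1; torsion from ∂_2 factors > 1: none. So H_1 = Z.
H_2: b_2 = 6 − 6 − 0 = 0; torsion from ∂_3 factors > 1: none. So H_2 = 0.

H_0 = Z,  H_1 = Z,  H_2 = 0.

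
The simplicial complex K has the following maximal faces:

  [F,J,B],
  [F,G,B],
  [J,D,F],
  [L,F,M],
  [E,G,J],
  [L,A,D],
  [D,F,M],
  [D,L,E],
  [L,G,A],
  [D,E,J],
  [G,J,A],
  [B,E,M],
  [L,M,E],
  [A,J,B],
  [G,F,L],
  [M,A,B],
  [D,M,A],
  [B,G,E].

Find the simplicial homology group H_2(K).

H_2 = 0.

Take the total order A < B < D < E < F < G < J < L < M on the vertex set. Then K (dimension 2) consists of the simplices:

  0-simplices (9): A, B, D, E, F, G, J, L, M
  1-simplices (27): AB, AD, AG, AJ, AL, AM, BE, BF, BG, BJ, BM, DE, DF, DJ, DL, DM, EG, EJ, EL, EM, FG, FJ, FL, FM, GJ, GL, LM
  2-simplices (18): ABJ, ABM, ADL, ADM, AGJ, AGL, BEG, BEM, BFG, BFJ, DEJ, DEL, DFJ, DFM, EGJ, ELM, FGL, FLM

so the chain groups are C_0 ≅ Z^9, C_1 ≅ Z^27, C_2 ≅ Z^18.

Boundary ∂_1: C_1 → C_0 sends each edge [p,q] (with p < q) to q − p. For instance
  ∂FJ = J − F.
The 9×27 boundary matrix has rank 8 and Smith normal form diag(1,1,1,1,1,1,1,1).

Boundary ∂_2: C_2 → C_1 maps a triangle to the signed sum of its edges. For instance
  ∂FLM = LM − FM + FL,
  ∂AGJ = GJ − AJ + AG.
This gives a 27×18 integer matrix of rank 18; reducing to Smith normal form yields diagonal entries (1,1,1,1,1,1,1,1,1,1,1,1,1,1,1,1,1,2).

Reading off H_k = ker ∂_k / im ∂_{k+1}:

  H_2: rank ker ∂_2 − rank ∂_3 = (18 − 18) − 0 = 0, and there is no ∂_3, so H_2 ≅ 0.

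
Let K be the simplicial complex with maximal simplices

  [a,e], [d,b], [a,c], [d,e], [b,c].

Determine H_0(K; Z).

H_0 ≅ Z.

Order the vertices as a < b < c < d < e. Listing each simplex with vertices in this order, K has dimension 1 with simplices:

  0-simplices (5): a, b, c, d, e
  1-simplices (5): ac, ae, bc, bd, de

giving chain groups C_0 ≅ Z^5, C_1 ≅ Z^5.

∂_1: C_1 → C_0 sends each edge [p,q] (with p < q) to q − p. For instance
  ∂ac = c − a.
This gives a 5×5 integer matrix of rank 4; reducing to Smith normal form yields diagonal entries (1,1,1,1).

From H_k ≅ ker(∂_k) / im(∂_{k+1}) we obtain:

  H_0: rank C_0 − rank ∂_1 = 5 − 4 = 1, and the invariant factors of ∂_1 are all 1, so H_0 = Z.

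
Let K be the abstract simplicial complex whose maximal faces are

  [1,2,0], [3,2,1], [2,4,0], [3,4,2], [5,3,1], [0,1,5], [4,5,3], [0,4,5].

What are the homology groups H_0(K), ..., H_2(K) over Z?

H_0 = Z,  H_1 = 0,  H_2 = Z.

Order the vertices as 0 < 1 < 2 < 3 < 4 < 5. Listing each simplex with vertices in this order, K has dimension 2 with simplices:

  0-simplices (6): [0], [1], [2], [3], [4], [5]
  1-simplices (12): [0,1], [0,2], [0,4], [0,5], [1,2], [1,3], [1,5], [2,3], [2,4], [3,4], [3,5], [4,5]
  2-simplices (8): [0,1,2], [0,1,5], [0,2,4], [0,4,5], [1,2,3], [1,3,5], [2,3,4], [3,4,5]

Hence C_0 ≅ Z^6, C_1 ≅ Z^12, C_2 ≅ Z^8.

∂_1: C_1 → C_0 sends each edge [p,q] (with p < q) to q − p.
The 6×12 boundary matrix has rank 5 and Smith normal form diag(1,1,1,1,1).

Boundary ∂_2: C_2 → C_1 sends each 2-simplex [p,q,r] to [q,r] − [p,r] + [p,q]. For instance
  ∂[1,3,5] = [3,5] − [1,5] + [1,3],
  ∂[0,1,2] = [1,2] − [0,2] + [0,1].
The resulting 12×8 matrix has rank 7, and its Smith normal form has invariant factors (1,1,1,1,1,1,1).

Reading off H_k = ker ∂_k / im ∂_{k+1}:

  H_0: rank C_0 − rank ∂_1 = 6 − 5 = 1, and the invariant factors of ∂_1 are all 1, so H_0 = Z.
  H_1: rank ker ∂_1 − rank ∂_2 = (12 − 5) − 7 = 0, and the invariant factors of ∂_2 are all 1, so H_1 = 0.
  H_2: rank ker ∂_2 − rank ∂_3 = (8 − 7) − 0 = 1, and there is no ∂_3, so H_2 = Z.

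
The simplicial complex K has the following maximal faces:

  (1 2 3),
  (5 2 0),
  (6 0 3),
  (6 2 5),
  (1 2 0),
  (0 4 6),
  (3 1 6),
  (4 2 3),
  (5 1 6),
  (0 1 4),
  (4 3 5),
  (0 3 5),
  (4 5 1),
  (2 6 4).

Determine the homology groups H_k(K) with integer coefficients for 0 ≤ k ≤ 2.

Take the total order 0 < 1 < 2 < 3 < 4 < 5 < 6 on the vertex set. Then K (dimension 2) consists of the simplices:

  0-simplices (7): [0], [1], [2], [3], [4], [5], [6]
  1-simplices (21): [0,1], [0,2], [0,3], [0,4], [0,5], [0,6], [1,2], [1,3], [1,4], [1,5], [1,6], [2,3], [2,4], [2,5], [2,6], [3,4], [3,5], [3,6], [4,5], [4,6], [5,6]
  2-simplices (14): [0,1,2], [0,1,4], [0,2,5], [0,3,5], [0,3,6], [0,4,6], [1,2,3], [1,3,6], [1,4,5], [1,5,6], [2,3,4], [2,4,6], [2,5,6], [3,4,5]

so the chain groups are C_0 ≅ Z^7, C_1 ≅ Z^21, C_2 ≅ Z^14.

∂_1: C_1 → C_0 is given by ∂[p,q] = [q] − [p].
The 7×21 boundary matrix has rank 6 and Smith normal form diag(1,1,1,1,1,1).

∂_2: C_2 → C_1 sends each 2-simplex [p,q,r] to [q,r] − [p,r] + [p,q]. For instance
  ∂[0,3,6] = [3,6] − [0,6] + [0,3],
  ∂[0,1,4] = [1,4] − [0,4] + [0,1].
The resulting 21×14 matrix has rank 13, and its Smith normal form has invariant factors (1,1,1,1,1,1,1,1,1,1,1,1,1).

From H_k ≅ ker(∂_k) / im(∂_{k+1}) we obtain:

  H_0: rank C_0 − rank ∂_1 = 7 − 6 = 1, and the invariant factors of ∂_1 are all 1, so H_0 ≅ Z.
  H_1: rank ker ∂_1 − rank ∂_2 = (21 − 6) − 13 = 2, and the invariant factors of ∂_2 are all 1, so H_1 ≅ Z^2.
  H_2: rank ker ∂_2 − rank ∂_3 = (14 − 13) − 0 = 1, and there is no ∂_3, so H_2 ≅ Z.

(K is a triangulation of the torus T^2.)

H_0 ≅ Z,  H_1 ≅ Z^2,  H_2 ≅ Z.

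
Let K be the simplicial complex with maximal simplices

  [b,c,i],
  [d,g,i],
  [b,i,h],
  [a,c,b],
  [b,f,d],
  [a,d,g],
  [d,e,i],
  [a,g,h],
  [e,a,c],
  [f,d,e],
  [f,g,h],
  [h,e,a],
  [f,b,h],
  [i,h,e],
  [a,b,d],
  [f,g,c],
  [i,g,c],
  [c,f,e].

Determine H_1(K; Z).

H_1 ≅ Z^2.

We work with the vertex ordering a < b < c < d < e < f < g < h < i. The simplices of K, each written with vertices in increasing order, are:

  0-simplices (9): a, b, c, d, e, f, g, h, i
  1-simplices (27): ab, ac, ad, ae, ag, ah, bc, bd, bf, bh, bi, ce, cf, cg, ci, de, df, dg, di, ef, eh, ei, fg, fh, gh, gi, hi
  2-simplices (18): abc, abd, ace, adg, aeh, agh, bci, bdf, bfh, bhi, cef, cfg, cgi, def, dei, dgi, ehi, fgh

giving chain groups C_0 ≅ Z^9, C_1 ≅ Z^27, C_2 ≅ Z^18.

Boundary ∂_1: C_1 → C_0 sends each edge [p,q] (with p < q) to q − p. For instance
  ∂gi = i − g.
This gives a 9×27 integer matrix of rank 8; reducing to Smith normal form yields diagonal entries (1,1,1,1,1,1,1,1).

The boundary map ∂_2: C_2 → C_1 sends each 2-simplex [p,q,r] to [q,r] − [p,r] + [p,q]. For instance
  ∂aeh = eh − ah + ae,
  ∂dei = ei − di + de.
This gives a 27×18 integer matrix of rank 17; reducing to Smith normal form yields diagonal entries (1,1,1,1,1,1,1,1,1,1,1,1,1,1,1,1,1).

Reading off H_k = ker ∂_k / im ∂_{k+1}:

  H_1: rank ker ∂_1 − rank ∂_2 = (27 − 8) − 17 = 2, and the invariant factors of ∂_2 are all 1, so H_1 ≅ Z^2.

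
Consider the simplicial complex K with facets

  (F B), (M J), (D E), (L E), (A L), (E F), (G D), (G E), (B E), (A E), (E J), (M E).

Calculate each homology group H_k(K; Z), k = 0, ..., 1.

H_0 ≅ Z,  H_1 ≅ Z^4.

Take the total order A < B < D < E < F < G < J < L < M on the vertex set. Then K (dimension 1) consists of the simplices:

  0-simplices (9): A, B, D, E, F, G, J, L, M
  1-simplices (12): AE, AL, BE, BF, DE, DG, EF, EG, EJ, EL, EM, JM

Hence C_0 ≅ Z^9, C_1 ≅ Z^12.

∂_1: C_1 → C_0 sends each edge [p,q] (with p < q) to q − p.
The 9×12 boundary matrix has rank 8 and Smith normal form diag(1,1,1,1,1,1,1,1).

Reading off H_k = ker ∂_k / im ∂_{k+1}:

  H_0: rank C_0 − rank ∂_1 = 9 − 8 = 1, and the invariant factors of ∂_1 are all 1, so H_0 = Z.
  H_1: rank ker ∂_1 − rank ∂_2 = (12 − 8) − 0 = 4, and there is no ∂_2, so H_1 = Z^4.

(K is a triangulation of a wedge of 4 circles.)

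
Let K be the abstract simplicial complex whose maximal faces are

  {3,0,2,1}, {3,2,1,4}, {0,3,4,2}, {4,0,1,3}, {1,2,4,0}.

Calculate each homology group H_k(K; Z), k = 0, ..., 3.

H_0 = Z,  H_1 = 0,  H_2 = 0,  H_3 = Z.

Take the total order 0 < 1 < 2 < 3 < 4 on the vertex set. Then K (dimension 3) consists of the simplices:

  0-simplices (5): [0], [1], [2], [3], [4]
  1-simplices (10): [0,1], [0,2], [0,3], [0,4], [1,2], [1,3], [1,4], [2,3], [2,4], [3,4]
  2-simplices (10): [0,1,2], [0,1,3], [0,1,4], [0,2,3], [0,2,4], [0,3,4], [1,2,3], [1,2,4], [1,3,4], [2,3,4]
  3-simplices (5): [0,1,2,3], [0,1,2,4], [0,1,3,4], [0,2,3,4], [1,2,3,4]

Hence C_0 ≅ Z^5, C_1 ≅ Z^10, C_2 ≅ Z^10, C_3 ≅ Z^5.

Boundary ∂_1: C_1 → C_0 sends each edge [p,q] (with p < q) to q − p. For instance
  ∂[2,4] = [4] − [2].
The 5×10 boundary matrix has rank 4 and Smith normal form diag(1,1,1,1).

∂_2: C_2 → C_1 acts by ∂[p,q,r] = [q,r] − [p,r] + [p,q]. For instance
  ∂[0,3,4] = [3,4] − [0,4] + [0,3],
  ∂[0,1,3] = [1,3] − [0,3] + [0,1].
This gives a 10×10 integer matrix of rank 6; reducing to Smith normal form yields diagonal entries (1,1,1,1,1,1).

Boundary ∂_3: C_3 → C_2 sends each 3-simplex σ to the alternating sum Σ_i (−1)^i (σ with its i-th vertex removed). For instance
  ∂[0,2,3,4] = [2,3,4] − [0,3,4] + [0,2,4] − [0,2,3],
  ∂[0,1,2,4] = [1,2,4] − [0,2,4] + [0,1,4] − [0,1,2].
The 10×5 boundary matrix has rank 4 and Smith normal form diag(1,1,1,1).

From H_k ≅ ker(∂_k) / im(∂_{k+1}) we obtain:

  H_0: rank C_0 − rank ∂_1 = 5 − 4 = 1, and the invariant factors of ∂_1 are all 1, so H_0 ≅ Z.
  H_1: rank ker ∂_1 − rank ∂_2 = (10 − 4) − 6 = 0, and the invariant factors of ∂_2 are all 1, so H_1 ≅ 0.
  H_2: rank ker ∂_2 − rank ∂_3 = (10 − 6) − 4 = 0, and the invariant factors of ∂_3 are all 1, so H_2 ≅ 0.
  H_3: rank ker ∂_3 − rank ∂_4 = (5 − 4) − 0 = 1, and there is no ∂_4, so H_3 ≅ Z.

As a check, the Euler characteristic is 5 − 10 + 10 − 5 = 0, which agrees with 1 − 0 + 0 − 1 = 0.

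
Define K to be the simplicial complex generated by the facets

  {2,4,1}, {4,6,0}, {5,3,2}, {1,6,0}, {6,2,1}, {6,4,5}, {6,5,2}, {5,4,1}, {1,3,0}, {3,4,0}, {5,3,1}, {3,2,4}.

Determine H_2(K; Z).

H_2 ≅ 0.

Fix the vertex order 0 < 1 < 2 < 3 < 4 < 5 < 6 and write every simplex with vertices in increasing order. Then dim K = 2 and the simplices of K are:

  0-simplices (7): [0], [1], [2], [3], [4], [5], [6]
  1-simplices (18): [0,1], [0,3], [0,4], [0,6], [1,2], [1,3], [1,4], [1,5], [1,6], [2,3], [2,4], [2,5], [2,6], [3,4], [3,5], [4,5], [4,6], [5,6]
  2-simplices (12): [0,1,3], [0,1,6], [0,3,4], [0,4,6], [1,2,4], [1,2,6], [1,3,5], [1,4,5], [2,3,4], [2,3,5], [2,5,6], [4,5,6]

Hence C_0 ≅ Z^7, C_1 ≅ Z^18, C_2 ≅ Z^12.

The boundary map ∂_1: C_1 → C_0 sends each edge [p,q] (with p < q) to q − p.
The resulting 7×18 matrix has rank 6, and its Smith normal form has invariant factors (1,1,1,1,1,1).

Boundary ∂_2: C_2 → C_1 sends each 2-simplex [p,q,r] to [q,r] − [p,r] + [p,q]. For instance
  ∂[2,3,4] = [3,4] − [2,4] + [2,3],
  ∂[0,3,4] = [3,4] − [0,4] + [0,3].
As a 18×12 matrix over Z this has rank 12, with invariant factors (1,1,1,1,1,1,1,1,1,1,1,2).

Now H_k = ker ∂_k / im ∂_{k+1}, so:

  H_2: rank ker ∂_2 − rank ∂_3 = (12 − 12) − 0 = 0, and there is no ∂_3, so H_2 ≅ 0.

(K is a triangulation of the real projective plane RP^2.)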